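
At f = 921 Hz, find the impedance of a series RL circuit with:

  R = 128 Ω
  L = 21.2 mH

Step 1 — Angular frequency: ω = 2π·f = 2π·921 = 5787 rad/s.
Step 2 — Component impedances:
  R: Z = R = 128 Ω
  L: Z = jωL = j·5787·0.0212 = 0 + j122.7 Ω
Step 3 — Series combination: Z_total = R + L = 128 + j122.7 Ω = 177.3∠43.8° Ω.

Z = 128 + j122.7 Ω = 177.3∠43.8° Ω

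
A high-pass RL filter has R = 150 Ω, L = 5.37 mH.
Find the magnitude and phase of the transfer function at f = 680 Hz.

Step 1 — Angular frequency: ω = 2π·680 = 4273 rad/s.
Step 2 — Transfer function: H(jω) = jωL/(R + jωL).
Step 3 — Numerator jωL = j·22.94; denominator R + jωL = 150 + j22.94.
Step 4 — H = 0.02286 + j0.1495.
Step 5 — Magnitude: |H| = 0.1512 (-16.4 dB); phase: φ = 81.3°.

|H| = 0.1512 (-16.4 dB), φ = 81.3°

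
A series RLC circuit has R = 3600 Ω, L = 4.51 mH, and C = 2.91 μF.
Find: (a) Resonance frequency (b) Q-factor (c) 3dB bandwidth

Step 1 — Resonance condition Im(Z)=0 gives ω₀ = 1/√(LC).
Step 2 — ω₀ = 1/√(0.00451·2.91e-06) = 8729 rad/s.
Step 3 — f₀ = ω₀/(2π) = 1389 Hz.
Step 4 — Series Q: Q = ω₀L/R = 8729·0.00451/3600 = 0.01094.
Step 5 — 3dB bandwidth: Δω = ω₀/Q = 7.982e+05 rad/s; BW = Δω/(2π) = 1.27e+05 Hz.

(a) f₀ = 1389 Hz  (b) Q = 0.01094  (c) BW = 1.27e+05 Hz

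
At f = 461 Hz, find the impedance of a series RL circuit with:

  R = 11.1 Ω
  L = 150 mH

Step 1 — Angular frequency: ω = 2π·f = 2π·461 = 2897 rad/s.
Step 2 — Component impedances:
  R: Z = R = 11.1 Ω
  L: Z = jωL = j·2897·0.15 = 0 + j434.5 Ω
Step 3 — Series combination: Z_total = R + L = 11.1 + j434.5 Ω = 434.6∠88.5° Ω.

Z = 11.1 + j434.5 Ω = 434.6∠88.5° Ω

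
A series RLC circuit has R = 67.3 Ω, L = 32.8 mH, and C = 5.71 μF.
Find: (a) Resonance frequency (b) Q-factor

Step 1 — Resonance condition Im(Z)=0 gives ω₀ = 1/√(LC).
Step 2 — ω₀ = 1/√(0.0328·5.71e-06) = 2311 rad/s.
Step 3 — f₀ = ω₀/(2π) = 367.8 Hz.
Step 4 — Series Q: Q = ω₀L/R = 2311·0.0328/67.3 = 1.126.

(a) f₀ = 367.8 Hz  (b) Q = 1.126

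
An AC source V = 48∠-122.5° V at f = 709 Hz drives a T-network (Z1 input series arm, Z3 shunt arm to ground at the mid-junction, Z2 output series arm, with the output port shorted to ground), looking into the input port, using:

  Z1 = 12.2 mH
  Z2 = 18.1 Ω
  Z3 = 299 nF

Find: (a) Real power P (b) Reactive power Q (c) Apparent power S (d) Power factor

Step 1 — Angular frequency: ω = 2π·f = 2π·709 = 4455 rad/s.
Step 2 — Component impedances:
  Z1: Z = jωL = j·4455·0.0122 = 0 + j54.35 Ω
  Z2: Z = R = 18.1 Ω
  Z3: Z = 1/(jωC) = -j/(ω·C) = 0 - j750.8 Ω
Step 3 — With the output port shorted to ground, the output series arm Z2 runs from the junction to ground; the shunt arm Z3 also runs from the junction to ground. They appear in parallel: Z3 || Z2 = 18.09 - j0.4361 Ω.
Step 4 — Series with input arm Z1: Z_in = Z1 + (Z3 || Z2) = 18.09 + j53.91 Ω = 56.87∠71.5° Ω.
Step 5 — Source phasor: V = 48∠-122.5° V = -25.79 - j40.48 V.
Step 6 — Current: I = V / Z = -0.8192 + j0.2035 A = 0.8441∠166.0° A.
Step 7 — Complex power: S = V·I* = 12.89 + j38.41 VA.
Step 8 — Real power: P = Re(S) = 12.89 W.
Step 9 — Reactive power: Q = Im(S) = 38.41 VAR.
Step 10 — Apparent power: |S| = 40.52 VA.
Step 11 — Power factor: PF = P/|S| = 0.3181 (lagging).

(a) P = 12.89 W  (b) Q = 38.41 VAR  (c) S = 40.52 VA  (d) PF = 0.3181 (lagging)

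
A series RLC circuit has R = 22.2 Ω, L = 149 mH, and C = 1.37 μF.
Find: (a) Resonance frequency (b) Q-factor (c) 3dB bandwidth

Step 1 — Resonance: ω₀ = 1/√(LC) = 1/√(0.149·1.37e-06) = 2213 rad/s.
Step 2 — f₀ = ω₀/(2π) = 352.3 Hz.
Step 3 — Series Q: Q = ω₀L/R = 2213·0.149/22.2 = 14.86.
Step 4 — Bandwidth: Δω = ω₀/Q = 149 rad/s; BW = Δω/(2π) = 23.71 Hz.

(a) f₀ = 352.3 Hz  (b) Q = 14.86  (c) BW = 23.71 Hz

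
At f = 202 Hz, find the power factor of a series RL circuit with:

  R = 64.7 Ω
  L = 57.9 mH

Step 1 — Angular frequency: ω = 2π·f = 2π·202 = 1269 rad/s.
Step 2 — Component impedances:
  R: Z = R = 64.7 Ω
  L: Z = jωL = j·1269·0.0579 = 0 + j73.49 Ω
Step 3 — Series combination: Z_total = R + L = 64.7 + j73.49 Ω = 97.91∠48.6° Ω.
Step 4 — Power factor: PF = cos(φ) = Re(Z)/|Z| = 64.7/97.91 = 0.6608.
Step 5 — Type: Im(Z) = 73.49 ⇒ lagging (phase φ = 48.6°).

PF = 0.6608 (lagging, φ = 48.6°)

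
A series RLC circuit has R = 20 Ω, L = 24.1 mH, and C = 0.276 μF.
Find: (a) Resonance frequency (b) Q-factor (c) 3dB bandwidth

Step 1 — Resonance: ω₀ = 1/√(LC) = 1/√(0.0241·2.76e-07) = 1.226e+04 rad/s.
Step 2 — f₀ = ω₀/(2π) = 1951 Hz.
Step 3 — Series Q: Q = ω₀L/R = 1.226e+04·0.0241/20 = 14.77.
Step 4 — Bandwidth: Δω = ω₀/Q = 829.9 rad/s; BW = Δω/(2π) = 132.1 Hz.

(a) f₀ = 1951 Hz  (b) Q = 14.77  (c) BW = 132.1 Hz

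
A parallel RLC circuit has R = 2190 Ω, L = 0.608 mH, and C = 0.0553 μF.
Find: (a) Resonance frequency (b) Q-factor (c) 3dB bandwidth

Step 1 — Resonance: ω₀ = 1/√(LC) = 1/√(0.000608·5.53e-08) = 1.725e+05 rad/s.
Step 2 — f₀ = ω₀/(2π) = 2.745e+04 Hz.
Step 3 — Parallel Q: Q = R/(ω₀L) = 2190/(1.725e+05·0.000608) = 20.89.
Step 4 — Bandwidth: Δω = ω₀/Q = 8257 rad/s; BW = Δω/(2π) = 1314 Hz.

(a) f₀ = 2.745e+04 Hz  (b) Q = 20.89  (c) BW = 1314 Hz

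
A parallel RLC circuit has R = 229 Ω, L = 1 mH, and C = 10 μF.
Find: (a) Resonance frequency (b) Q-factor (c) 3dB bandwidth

Step 1 — Resonance: ω₀ = 1/√(LC) = 1/√(0.001·1e-05) = 1e+04 rad/s.
Step 2 — f₀ = ω₀/(2π) = 1592 Hz.
Step 3 — Parallel Q: Q = R/(ω₀L) = 229/(1e+04·0.001) = 22.9.
Step 4 — Bandwidth: Δω = ω₀/Q = 436.7 rad/s; BW = Δω/(2π) = 69.5 Hz.

(a) f₀ = 1592 Hz  (b) Q = 22.9  (c) BW = 69.5 Hz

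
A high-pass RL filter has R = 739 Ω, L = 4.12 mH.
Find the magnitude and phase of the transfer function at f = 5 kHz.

Step 1 — Angular frequency: ω = 2π·5000 = 3.142e+04 rad/s.
Step 2 — Transfer function: H(jω) = jωL/(R + jωL).
Step 3 — Numerator jωL = j·129.4; denominator R + jωL = 739 + j129.4.
Step 4 — H = 0.02976 + j0.1699.
Step 5 — Magnitude: |H| = 0.1725 (-15.3 dB); phase: φ = 80.1°.

|H| = 0.1725 (-15.3 dB), φ = 80.1°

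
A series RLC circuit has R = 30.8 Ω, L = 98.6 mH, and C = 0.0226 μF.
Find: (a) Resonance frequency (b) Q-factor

Step 1 — Resonance condition Im(Z)=0 gives ω₀ = 1/√(LC).
Step 2 — ω₀ = 1/√(0.0986·2.26e-08) = 2.118e+04 rad/s.
Step 3 — f₀ = ω₀/(2π) = 3372 Hz.
Step 4 — Series Q: Q = ω₀L/R = 2.118e+04·0.0986/30.8 = 67.82.

(a) f₀ = 3372 Hz  (b) Q = 67.82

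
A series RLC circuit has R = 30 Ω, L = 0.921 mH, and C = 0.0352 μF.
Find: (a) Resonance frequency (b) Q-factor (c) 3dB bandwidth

Step 1 — Resonance condition Im(Z)=0 gives ω₀ = 1/√(LC).
Step 2 — ω₀ = 1/√(0.000921·3.52e-08) = 1.756e+05 rad/s.
Step 3 — f₀ = ω₀/(2π) = 2.795e+04 Hz.
Step 4 — Series Q: Q = ω₀L/R = 1.756e+05·0.000921/30 = 5.392.
Step 5 — 3dB bandwidth: Δω = ω₀/Q = 3.257e+04 rad/s; BW = Δω/(2π) = 5184 Hz.

(a) f₀ = 2.795e+04 Hz  (b) Q = 5.392  (c) BW = 5184 Hz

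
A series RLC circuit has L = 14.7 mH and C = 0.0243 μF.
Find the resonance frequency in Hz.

Step 1 — Resonance condition Im(Z)=0 gives ω₀ = 1/√(LC).
Step 2 — ω₀ = 1/√(0.0147·2.43e-08) = 5.291e+04 rad/s.
Step 3 — f₀ = ω₀/(2π) = 8421 Hz.

f₀ = 8421 Hz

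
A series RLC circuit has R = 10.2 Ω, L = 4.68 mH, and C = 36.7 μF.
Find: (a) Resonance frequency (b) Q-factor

Step 1 — Resonance condition Im(Z)=0 gives ω₀ = 1/√(LC).
Step 2 — ω₀ = 1/√(0.00468·3.67e-05) = 2413 rad/s.
Step 3 — f₀ = ω₀/(2π) = 384 Hz.
Step 4 — Series Q: Q = ω₀L/R = 2413·0.00468/10.2 = 1.107.

(a) f₀ = 384 Hz  (b) Q = 1.107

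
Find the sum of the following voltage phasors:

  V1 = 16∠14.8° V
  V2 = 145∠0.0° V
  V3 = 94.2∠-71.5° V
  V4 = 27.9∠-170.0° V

Step 1 — Convert each phasor to rectangular form:
  V1 = 16·(cos(14.8°) + j·sin(14.8°)) = 15.47 + j4.087 V
  V2 = 145·(cos(0.0°) + j·sin(0.0°)) = 145 V
  V3 = 94.2·(cos(-71.5°) + j·sin(-71.5°)) = 29.89 - j89.33 V
  V4 = 27.9·(cos(-170.0°) + j·sin(-170.0°)) = -27.48 - j4.845 V
Step 2 — Sum components: V_total = 162.9 - j90.09 V.
Step 3 — Convert to polar: |V_total| = 186.1 V, ∠V_total = -28.9°.

V_total = 186.1∠-28.9° V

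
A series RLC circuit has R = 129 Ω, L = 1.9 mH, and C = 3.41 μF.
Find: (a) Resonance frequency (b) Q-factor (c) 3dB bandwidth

Step 1 — Resonance: ω₀ = 1/√(LC) = 1/√(0.0019·3.41e-06) = 1.242e+04 rad/s.
Step 2 — f₀ = ω₀/(2π) = 1977 Hz.
Step 3 — Series Q: Q = ω₀L/R = 1.242e+04·0.0019/129 = 0.183.
Step 4 — Bandwidth: Δω = ω₀/Q = 6.789e+04 rad/s; BW = Δω/(2π) = 1.081e+04 Hz.

(a) f₀ = 1977 Hz  (b) Q = 0.183  (c) BW = 1.081e+04 Hz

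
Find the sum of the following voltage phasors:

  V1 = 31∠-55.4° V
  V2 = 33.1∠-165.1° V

Step 1 — Convert each phasor to rectangular form:
  V1 = 31·(cos(-55.4°) + j·sin(-55.4°)) = 17.6 - j25.52 V
  V2 = 33.1·(cos(-165.1°) + j·sin(-165.1°)) = -31.99 - j8.511 V
Step 2 — Sum components: V_total = -14.38 - j34.03 V.
Step 3 — Convert to polar: |V_total| = 36.94 V, ∠V_total = -112.9°.

V_total = 36.94∠-112.9° V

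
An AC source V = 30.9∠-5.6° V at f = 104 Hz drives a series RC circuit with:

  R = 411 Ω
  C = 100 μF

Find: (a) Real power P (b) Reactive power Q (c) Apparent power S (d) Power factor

Step 1 — Angular frequency: ω = 2π·f = 2π·104 = 653.5 rad/s.
Step 2 — Component impedances:
  R: Z = R = 411 Ω
  C: Z = 1/(jωC) = -j/(ω·C) = 0 - j15.3 Ω
Step 3 — Series combination: Z_total = R + C = 411 - j15.3 Ω = 411.3∠-2.1° Ω.
Step 4 — Source phasor: V = 30.9∠-5.6° V = 30.75 - j3.015 V.
Step 5 — Current: I = V / Z = 0.07499 - j0.004544 A = 0.07513∠-3.5° A.
Step 6 — Complex power: S = V·I* = 2.32 - j0.08638 VA.
Step 7 — Real power: P = Re(S) = 2.32 W.
Step 8 — Reactive power: Q = Im(S) = -0.08638 VAR.
Step 9 — Apparent power: |S| = 2.322 VA.
Step 10 — Power factor: PF = P/|S| = 0.9993 (leading).

(a) P = 2.32 W  (b) Q = -0.08638 VAR  (c) S = 2.322 VA  (d) PF = 0.9993 (leading)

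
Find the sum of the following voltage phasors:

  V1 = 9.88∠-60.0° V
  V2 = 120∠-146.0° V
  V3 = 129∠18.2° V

Step 1 — Convert each phasor to rectangular form:
  V1 = 9.88·(cos(-60.0°) + j·sin(-60.0°)) = 4.94 - j8.556 V
  V2 = 120·(cos(-146.0°) + j·sin(-146.0°)) = -99.48 - j67.1 V
  V3 = 129·(cos(18.2°) + j·sin(18.2°)) = 122.5 + j40.29 V
Step 2 — Sum components: V_total = 28 - j35.37 V.
Step 3 — Convert to polar: |V_total| = 45.11 V, ∠V_total = -51.6°.

V_total = 45.11∠-51.6° V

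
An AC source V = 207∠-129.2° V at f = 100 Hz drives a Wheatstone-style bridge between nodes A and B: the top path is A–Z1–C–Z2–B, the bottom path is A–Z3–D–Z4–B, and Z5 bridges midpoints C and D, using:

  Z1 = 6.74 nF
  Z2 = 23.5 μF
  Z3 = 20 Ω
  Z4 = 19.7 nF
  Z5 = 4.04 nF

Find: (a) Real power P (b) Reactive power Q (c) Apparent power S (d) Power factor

Step 1 — Angular frequency: ω = 2π·f = 2π·100 = 628.3 rad/s.
Step 2 — Component impedances:
  Z1: Z = 1/(jωC) = -j/(ω·C) = 0 - j2.361e+05 Ω
  Z2: Z = 1/(jωC) = -j/(ω·C) = 0 - j67.73 Ω
  Z3: Z = R = 20 Ω
  Z4: Z = 1/(jωC) = -j/(ω·C) = 0 - j8.079e+04 Ω
  Z5: Z = 1/(jωC) = -j/(ω·C) = 0 - j3.939e+05 Ω
Step 3 — Bridge requires nodal analysis (the Z5 bridge couples midpoints C and D, so the two paths cannot be reduced to a simple series/parallel combination). Setting node B to ground and injecting 1 A at node A, the 3-node admittance system at A, C, D solves to V_A = Z_AB = 12.13 - j5.222e+04 Ω = 5.222e+04∠-90.0° Ω.
Step 4 — Source phasor: V = 207∠-129.2° V = -130.8 - j160.4 V.
Step 5 — Current: I = V / Z = 0.003071 - j0.002506 A = 0.003964∠-39.2° A.
Step 6 — Complex power: S = V·I* = 0.0001906 - j0.8205 VA.
Step 7 — Real power: P = Re(S) = 0.0001906 W.
Step 8 — Reactive power: Q = Im(S) = -0.8205 VAR.
Step 9 — Apparent power: |S| = 0.8205 VA.
Step 10 — Power factor: PF = P/|S| = 0.0002324 (leading).

(a) P = 0.0001906 W  (b) Q = -0.8205 VAR  (c) S = 0.8205 VA  (d) PF = 0.0002324 (leading)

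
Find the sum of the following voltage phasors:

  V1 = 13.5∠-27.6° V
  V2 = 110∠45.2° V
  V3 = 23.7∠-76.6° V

Step 1 — Convert each phasor to rectangular form:
  V1 = 13.5·(cos(-27.6°) + j·sin(-27.6°)) = 11.96 - j6.254 V
  V2 = 110·(cos(45.2°) + j·sin(45.2°)) = 77.51 + j78.05 V
  V3 = 23.7·(cos(-76.6°) + j·sin(-76.6°)) = 5.492 - j23.05 V
Step 2 — Sum components: V_total = 94.97 + j48.74 V.
Step 3 — Convert to polar: |V_total| = 106.7 V, ∠V_total = 27.2°.

V_total = 106.7∠27.2° V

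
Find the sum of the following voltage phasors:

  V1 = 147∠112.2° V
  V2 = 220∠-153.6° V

Step 1 — Convert each phasor to rectangular form:
  V1 = 147·(cos(112.2°) + j·sin(112.2°)) = -55.54 + j136.1 V
  V2 = 220·(cos(-153.6°) + j·sin(-153.6°)) = -197.1 - j97.82 V
Step 2 — Sum components: V_total = -252.6 + j38.28 V.
Step 3 — Convert to polar: |V_total| = 255.5 V, ∠V_total = 171.4°.

V_total = 255.5∠171.4° V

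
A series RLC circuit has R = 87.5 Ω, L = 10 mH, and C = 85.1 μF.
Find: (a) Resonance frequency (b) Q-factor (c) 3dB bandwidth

Step 1 — Resonance: ω₀ = 1/√(LC) = 1/√(0.01·8.51e-05) = 1084 rad/s.
Step 2 — f₀ = ω₀/(2π) = 172.5 Hz.
Step 3 — Series Q: Q = ω₀L/R = 1084·0.01/87.5 = 0.1239.
Step 4 — Bandwidth: Δω = ω₀/Q = 8750 rad/s; BW = Δω/(2π) = 1393 Hz.

(a) f₀ = 172.5 Hz  (b) Q = 0.1239  (c) BW = 1393 Hz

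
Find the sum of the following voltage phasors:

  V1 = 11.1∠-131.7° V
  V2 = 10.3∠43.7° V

Step 1 — Convert each phasor to rectangular form:
  V1 = 11.1·(cos(-131.7°) + j·sin(-131.7°)) = -7.384 - j8.288 V
  V2 = 10.3·(cos(43.7°) + j·sin(43.7°)) = 7.447 + j7.116 V
Step 2 — Sum components: V_total = 0.0625 - j1.172 V.
Step 3 — Convert to polar: |V_total| = 1.173 V, ∠V_total = -86.9°.

V_total = 1.173∠-86.9° V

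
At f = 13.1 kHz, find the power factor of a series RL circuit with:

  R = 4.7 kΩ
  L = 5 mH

Step 1 — Angular frequency: ω = 2π·f = 2π·1.31e+04 = 8.231e+04 rad/s.
Step 2 — Component impedances:
  R: Z = R = 4700 Ω
  L: Z = jωL = j·8.231e+04·0.005 = 0 + j411.5 Ω
Step 3 — Series combination: Z_total = R + L = 4700 + j411.5 Ω = 4718∠5.0° Ω.
Step 4 — Power factor: PF = cos(φ) = Re(Z)/|Z| = 4700/4718 = 0.9962.
Step 5 — Type: Im(Z) = 411.5 ⇒ lagging (phase φ = 5.0°).

PF = 0.9962 (lagging, φ = 5.0°)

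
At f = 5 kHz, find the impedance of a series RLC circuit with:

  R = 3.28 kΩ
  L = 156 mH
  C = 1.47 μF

Step 1 — Angular frequency: ω = 2π·f = 2π·5000 = 3.142e+04 rad/s.
Step 2 — Component impedances:
  R: Z = R = 3280 Ω
  L: Z = jωL = j·3.142e+04·0.156 = 0 + j4901 Ω
  C: Z = 1/(jωC) = -j/(ω·C) = 0 - j21.65 Ω
Step 3 — Series combination: Z_total = R + L + C = 3280 + j4879 Ω = 5879∠56.1° Ω.

Z = 3280 + j4879 Ω = 5879∠56.1° Ω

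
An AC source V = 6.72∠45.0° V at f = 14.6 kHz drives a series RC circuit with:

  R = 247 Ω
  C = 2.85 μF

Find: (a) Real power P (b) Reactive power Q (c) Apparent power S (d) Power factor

Step 1 — Angular frequency: ω = 2π·f = 2π·1.46e+04 = 9.173e+04 rad/s.
Step 2 — Component impedances:
  R: Z = R = 247 Ω
  C: Z = 1/(jωC) = -j/(ω·C) = 0 - j3.825 Ω
Step 3 — Series combination: Z_total = R + C = 247 - j3.825 Ω = 247∠-0.9° Ω.
Step 4 — Source phasor: V = 6.72∠45.0° V = 4.752 + j4.752 V.
Step 5 — Current: I = V / Z = 0.01894 + j0.01953 A = 0.0272∠45.9° A.
Step 6 — Complex power: S = V·I* = 0.1828 - j0.00283 VA.
Step 7 — Real power: P = Re(S) = 0.1828 W.
Step 8 — Reactive power: Q = Im(S) = -0.00283 VAR.
Step 9 — Apparent power: |S| = 0.1828 VA.
Step 10 — Power factor: PF = P/|S| = 0.9999 (leading).

(a) P = 0.1828 W  (b) Q = -0.00283 VAR  (c) S = 0.1828 VA  (d) PF = 0.9999 (leading)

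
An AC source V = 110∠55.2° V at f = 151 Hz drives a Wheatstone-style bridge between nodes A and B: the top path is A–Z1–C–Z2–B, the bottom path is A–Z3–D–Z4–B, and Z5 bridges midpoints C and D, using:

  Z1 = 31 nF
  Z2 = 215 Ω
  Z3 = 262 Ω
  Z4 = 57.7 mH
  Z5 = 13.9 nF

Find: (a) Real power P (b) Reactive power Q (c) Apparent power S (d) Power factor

Step 1 — Angular frequency: ω = 2π·f = 2π·151 = 948.8 rad/s.
Step 2 — Component impedances:
  Z1: Z = 1/(jωC) = -j/(ω·C) = 0 - j3.4e+04 Ω
  Z2: Z = R = 215 Ω
  Z3: Z = R = 262 Ω
  Z4: Z = jωL = j·948.8·0.0577 = 0 + j54.74 Ω
  Z5: Z = 1/(jωC) = -j/(ω·C) = 0 - j7.583e+04 Ω
Step 3 — Bridge requires nodal analysis (the Z5 bridge couples midpoints C and D, so the two paths cannot be reduced to a simple series/parallel combination). Setting node B to ground and injecting 1 A at node A, the 3-node admittance system at A, C, D solves to V_A = Z_AB = 262.8 + j52.84 Ω = 268.1∠11.4° Ω.
Step 4 — Source phasor: V = 110∠55.2° V = 62.78 + j90.33 V.
Step 5 — Current: I = V / Z = 0.296 + j0.2842 A = 0.4103∠43.8° A.
Step 6 — Complex power: S = V·I* = 44.25 + j8.896 VA.
Step 7 — Real power: P = Re(S) = 44.25 W.
Step 8 — Reactive power: Q = Im(S) = 8.896 VAR.
Step 9 — Apparent power: |S| = 45.14 VA.
Step 10 — Power factor: PF = P/|S| = 0.9804 (lagging).

(a) P = 44.25 W  (b) Q = 8.896 VAR  (c) S = 45.14 VA  (d) PF = 0.9804 (lagging)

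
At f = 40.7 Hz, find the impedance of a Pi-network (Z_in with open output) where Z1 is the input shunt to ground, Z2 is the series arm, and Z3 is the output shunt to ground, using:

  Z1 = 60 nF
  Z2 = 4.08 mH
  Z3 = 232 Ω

Step 1 — Angular frequency: ω = 2π·f = 2π·40.7 = 255.7 rad/s.
Step 2 — Component impedances:
  Z1: Z = 1/(jωC) = -j/(ω·C) = 0 - j6.517e+04 Ω
  Z2: Z = jωL = j·255.7·0.00408 = 0 + j1.043 Ω
  Z3: Z = R = 232 Ω
Step 3 — With open output, the series arm Z2 and the output shunt Z3 appear in series to ground: Z2 + Z3 = 232 + j1.043 Ω.
Step 4 — Parallel with input shunt Z1: Z_in = Z1 || (Z2 + Z3) = 232 + j0.2175 Ω = 232∠0.1° Ω.

Z = 232 + j0.2175 Ω = 232∠0.1° Ω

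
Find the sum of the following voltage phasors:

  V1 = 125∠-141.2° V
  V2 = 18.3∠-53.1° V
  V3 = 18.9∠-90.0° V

Step 1 — Convert each phasor to rectangular form:
  V1 = 125·(cos(-141.2°) + j·sin(-141.2°)) = -97.42 - j78.33 V
  V2 = 18.3·(cos(-53.1°) + j·sin(-53.1°)) = 10.99 - j14.63 V
  V3 = 18.9·(cos(-90.0°) + j·sin(-90.0°)) = 0 - j18.9 V
Step 2 — Sum components: V_total = -86.43 - j111.9 V.
Step 3 — Convert to polar: |V_total| = 141.4 V, ∠V_total = -127.7°.

V_total = 141.4∠-127.7° V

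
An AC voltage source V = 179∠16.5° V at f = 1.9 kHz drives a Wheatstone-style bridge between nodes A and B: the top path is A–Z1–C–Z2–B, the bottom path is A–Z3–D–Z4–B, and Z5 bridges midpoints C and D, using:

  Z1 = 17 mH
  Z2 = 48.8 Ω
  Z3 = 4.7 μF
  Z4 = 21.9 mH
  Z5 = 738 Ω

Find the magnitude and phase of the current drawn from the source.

Step 1 — Angular frequency: ω = 2π·f = 2π·1900 = 1.194e+04 rad/s.
Step 2 — Component impedances:
  Z1: Z = jωL = j·1.194e+04·0.017 = 0 + j202.9 Ω
  Z2: Z = R = 48.8 Ω
  Z3: Z = 1/(jωC) = -j/(ω·C) = 0 - j17.82 Ω
  Z4: Z = jωL = j·1.194e+04·0.0219 = 0 + j261.4 Ω
  Z5: Z = R = 738 Ω
Step 3 — Bridge requires nodal analysis (the Z5 bridge couples midpoints C and D, so the two paths cannot be reduced to a simple series/parallel combination). Setting node B to ground and injecting 1 A at node A, the 3-node admittance system at A, C, D solves to V_A = Z_AB = 32.84 + j113 Ω = 117.7∠73.8° Ω.
Step 4 — Source phasor: V = 179∠16.5° V = 171.6 + j50.84 V.
Step 5 — Ohm's law: I = V / Z_total = (171.6 + j50.84) / (32.84 + j113) = 0.8217 - j1.28 A.
Step 6 — Convert to polar: |I| = 1.521 A, ∠I = -57.3°.

I = 1.521∠-57.3° A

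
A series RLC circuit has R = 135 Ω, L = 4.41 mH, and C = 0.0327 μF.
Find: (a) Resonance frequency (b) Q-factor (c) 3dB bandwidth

Step 1 — Resonance condition Im(Z)=0 gives ω₀ = 1/√(LC).
Step 2 — ω₀ = 1/√(0.00441·3.27e-08) = 8.327e+04 rad/s.
Step 3 — f₀ = ω₀/(2π) = 1.325e+04 Hz.
Step 4 — Series Q: Q = ω₀L/R = 8.327e+04·0.00441/135 = 2.72.
Step 5 — 3dB bandwidth: Δω = ω₀/Q = 3.061e+04 rad/s; BW = Δω/(2π) = 4872 Hz.

(a) f₀ = 1.325e+04 Hz  (b) Q = 2.72  (c) BW = 4872 Hz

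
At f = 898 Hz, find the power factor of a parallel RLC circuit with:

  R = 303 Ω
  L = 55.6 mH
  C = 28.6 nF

Step 1 — Angular frequency: ω = 2π·f = 2π·898 = 5642 rad/s.
Step 2 — Component impedances:
  R: Z = R = 303 Ω
  L: Z = jωL = j·5642·0.0556 = 0 + j313.7 Ω
  C: Z = 1/(jωC) = -j/(ω·C) = 0 - j6197 Ω
Step 3 — Parallel combination: 1/Z_total = 1/R + 1/L + 1/C; Z_total = 164.6 + j150.9 Ω = 223.3∠42.5° Ω.
Step 4 — Power factor: PF = cos(φ) = Re(Z)/|Z| = 164.6/223.33 = 0.737.
Step 5 — Type: Im(Z) = 150.9 ⇒ lagging (phase φ = 42.5°).

PF = 0.737 (lagging, φ = 42.5°)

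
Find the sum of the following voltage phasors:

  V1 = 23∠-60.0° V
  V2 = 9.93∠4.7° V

Step 1 — Convert each phasor to rectangular form:
  V1 = 23·(cos(-60.0°) + j·sin(-60.0°)) = 11.5 - j19.92 V
  V2 = 9.93·(cos(4.7°) + j·sin(4.7°)) = 9.897 + j0.8136 V
Step 2 — Sum components: V_total = 21.4 - j19.1 V.
Step 3 — Convert to polar: |V_total| = 28.68 V, ∠V_total = -41.8°.

V_total = 28.68∠-41.8° V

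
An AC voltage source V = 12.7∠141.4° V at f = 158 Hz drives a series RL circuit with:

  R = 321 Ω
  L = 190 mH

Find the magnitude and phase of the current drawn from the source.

Step 1 — Angular frequency: ω = 2π·f = 2π·158 = 992.7 rad/s.
Step 2 — Component impedances:
  R: Z = R = 321 Ω
  L: Z = jωL = j·992.7·0.19 = 0 + j188.6 Ω
Step 3 — Series combination: Z_total = R + L = 321 + j188.6 Ω = 372.3∠30.4° Ω.
Step 4 — Source phasor: V = 12.7∠141.4° V = -9.925 + j7.923 V.
Step 5 — Ohm's law: I = V / Z_total = (-9.925 + j7.923) / (321 + j188.6) = -0.0122 + j0.03185 A.
Step 6 — Convert to polar: |I| = 0.03411 A, ∠I = 111.0°.

I = 0.03411∠111.0° A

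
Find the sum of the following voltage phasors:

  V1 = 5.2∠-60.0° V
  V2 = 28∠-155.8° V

Step 1 — Convert each phasor to rectangular form:
  V1 = 5.2·(cos(-60.0°) + j·sin(-60.0°)) = 2.6 - j4.503 V
  V2 = 28·(cos(-155.8°) + j·sin(-155.8°)) = -25.54 - j11.48 V
Step 2 — Sum components: V_total = -22.94 - j15.98 V.
Step 3 — Convert to polar: |V_total| = 27.96 V, ∠V_total = -145.1°.

V_total = 27.96∠-145.1° V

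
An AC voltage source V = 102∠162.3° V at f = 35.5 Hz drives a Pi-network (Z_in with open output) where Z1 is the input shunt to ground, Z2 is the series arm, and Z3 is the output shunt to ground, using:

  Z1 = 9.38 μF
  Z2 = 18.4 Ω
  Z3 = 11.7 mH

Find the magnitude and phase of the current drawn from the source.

Step 1 — Angular frequency: ω = 2π·f = 2π·35.5 = 223.1 rad/s.
Step 2 — Component impedances:
  Z1: Z = 1/(jωC) = -j/(ω·C) = 0 - j478 Ω
  Z2: Z = R = 18.4 Ω
  Z3: Z = jωL = j·223.1·0.0117 = 0 + j2.61 Ω
Step 3 — With open output, the series arm Z2 and the output shunt Z3 appear in series to ground: Z2 + Z3 = 18.4 + j2.61 Ω.
Step 4 — Parallel with input shunt Z1: Z_in = Z1 || (Z2 + Z3) = 18.57 + j1.905 Ω = 18.67∠5.9° Ω.
Step 5 — Source phasor: V = 102∠162.3° V = -97.17 + j31.01 V.
Step 6 — Ohm's law: I = V / Z_total = (-97.17 + j31.01) / (18.57 + j1.905) = -5.007 + j2.183 A.
Step 7 — Convert to polar: |I| = 5.463 A, ∠I = 156.4°.

I = 5.463∠156.4° A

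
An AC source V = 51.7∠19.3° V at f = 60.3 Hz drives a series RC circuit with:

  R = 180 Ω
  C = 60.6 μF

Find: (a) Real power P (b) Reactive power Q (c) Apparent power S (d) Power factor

Step 1 — Angular frequency: ω = 2π·f = 2π·60.3 = 378.9 rad/s.
Step 2 — Component impedances:
  R: Z = R = 180 Ω
  C: Z = 1/(jωC) = -j/(ω·C) = 0 - j43.55 Ω
Step 3 — Series combination: Z_total = R + C = 180 - j43.55 Ω = 185.2∠-13.6° Ω.
Step 4 — Source phasor: V = 51.7∠19.3° V = 48.79 + j17.09 V.
Step 5 — Current: I = V / Z = 0.2344 + j0.1516 A = 0.2792∠32.9° A.
Step 6 — Complex power: S = V·I* = 14.03 - j3.394 VA.
Step 7 — Real power: P = Re(S) = 14.03 W.
Step 8 — Reactive power: Q = Im(S) = -3.394 VAR.
Step 9 — Apparent power: |S| = 14.43 VA.
Step 10 — Power factor: PF = P/|S| = 0.972 (leading).

(a) P = 14.03 W  (b) Q = -3.394 VAR  (c) S = 14.43 VA  (d) PF = 0.972 (leading)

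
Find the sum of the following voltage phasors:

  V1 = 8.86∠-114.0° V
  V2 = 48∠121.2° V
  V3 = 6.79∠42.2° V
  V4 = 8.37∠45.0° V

Step 1 — Convert each phasor to rectangular form:
  V1 = 8.86·(cos(-114.0°) + j·sin(-114.0°)) = -3.604 - j8.094 V
  V2 = 48·(cos(121.2°) + j·sin(121.2°)) = -24.87 + j41.06 V
  V3 = 6.79·(cos(42.2°) + j·sin(42.2°)) = 5.03 + j4.561 V
  V4 = 8.37·(cos(45.0°) + j·sin(45.0°)) = 5.918 + j5.918 V
Step 2 — Sum components: V_total = -17.52 + j43.44 V.
Step 3 — Convert to polar: |V_total| = 46.84 V, ∠V_total = 112.0°.

V_total = 46.84∠112.0° V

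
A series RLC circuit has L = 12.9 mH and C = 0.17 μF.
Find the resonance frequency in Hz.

Step 1 — Resonance condition Im(Z)=0 gives ω₀ = 1/√(LC).
Step 2 — ω₀ = 1/√(0.0129·1.7e-07) = 2.135e+04 rad/s.
Step 3 — f₀ = ω₀/(2π) = 3399 Hz.

f₀ = 3399 Hz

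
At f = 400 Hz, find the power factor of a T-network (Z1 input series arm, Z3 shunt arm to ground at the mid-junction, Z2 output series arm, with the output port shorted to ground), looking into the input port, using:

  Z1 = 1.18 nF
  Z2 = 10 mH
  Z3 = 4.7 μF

Step 1 — Angular frequency: ω = 2π·f = 2π·400 = 2513 rad/s.
Step 2 — Component impedances:
  Z1: Z = 1/(jωC) = -j/(ω·C) = 0 - j3.372e+05 Ω
  Z2: Z = jωL = j·2513·0.01 = 0 + j25.13 Ω
  Z3: Z = 1/(jωC) = -j/(ω·C) = 0 - j84.66 Ω
Step 3 — With the output port shorted to ground, the output series arm Z2 runs from the junction to ground; the shunt arm Z3 also runs from the junction to ground. They appear in parallel: Z3 || Z2 = 0 + j35.74 Ω.
Step 4 — Series with input arm Z1: Z_in = Z1 + (Z3 || Z2) = 0 - j3.372e+05 Ω = 3.372e+05∠-90.0° Ω.
Step 5 — Power factor: PF = cos(φ) = Re(Z)/|Z| = 0/3.372e+05 = 0.
Step 6 — Type: Im(Z) = -3.372e+05 ⇒ leading (phase φ = -90.0°).

PF = 0 (leading, φ = -90.0°)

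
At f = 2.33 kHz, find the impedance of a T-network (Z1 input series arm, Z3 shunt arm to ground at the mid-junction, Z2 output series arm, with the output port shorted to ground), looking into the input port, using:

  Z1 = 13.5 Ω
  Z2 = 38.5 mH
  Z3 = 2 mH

Step 1 — Angular frequency: ω = 2π·f = 2π·2330 = 1.464e+04 rad/s.
Step 2 — Component impedances:
  Z1: Z = R = 13.5 Ω
  Z2: Z = jωL = j·1.464e+04·0.0385 = 0 + j563.6 Ω
  Z3: Z = jωL = j·1.464e+04·0.002 = 0 + j29.28 Ω
Step 3 — With the output port shorted to ground, the output series arm Z2 runs from the junction to ground; the shunt arm Z3 also runs from the junction to ground. They appear in parallel: Z3 || Z2 = 0 + j27.83 Ω.
Step 4 — Series with input arm Z1: Z_in = Z1 + (Z3 || Z2) = 13.5 + j27.83 Ω = 30.93∠64.1° Ω.

Z = 13.5 + j27.83 Ω = 30.93∠64.1° Ω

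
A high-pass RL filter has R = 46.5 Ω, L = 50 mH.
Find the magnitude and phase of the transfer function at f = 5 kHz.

Step 1 — Angular frequency: ω = 2π·5000 = 3.142e+04 rad/s.
Step 2 — Transfer function: H(jω) = jωL/(R + jωL).
Step 3 — Numerator jωL = j·1571; denominator R + jωL = 46.5 + j1571.
Step 4 — H = 0.9991 + j0.02958.
Step 5 — Magnitude: |H| = 0.9996 (-0.0 dB); phase: φ = 1.7°.

|H| = 0.9996 (-0.0 dB), φ = 1.7°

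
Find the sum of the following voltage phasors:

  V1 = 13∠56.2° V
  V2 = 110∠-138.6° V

Step 1 — Convert each phasor to rectangular form:
  V1 = 13·(cos(56.2°) + j·sin(56.2°)) = 7.232 + j10.8 V
  V2 = 110·(cos(-138.6°) + j·sin(-138.6°)) = -82.51 - j72.74 V
Step 2 — Sum components: V_total = -75.28 - j61.94 V.
Step 3 — Convert to polar: |V_total| = 97.49 V, ∠V_total = -140.6°.

V_total = 97.49∠-140.6° V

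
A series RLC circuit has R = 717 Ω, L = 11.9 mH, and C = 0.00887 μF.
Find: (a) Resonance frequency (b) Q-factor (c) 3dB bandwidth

Step 1 — Resonance: ω₀ = 1/√(LC) = 1/√(0.0119·8.87e-09) = 9.733e+04 rad/s.
Step 2 — f₀ = ω₀/(2π) = 1.549e+04 Hz.
Step 3 — Series Q: Q = ω₀L/R = 9.733e+04·0.0119/717 = 1.615.
Step 4 — Bandwidth: Δω = ω₀/Q = 6.025e+04 rad/s; BW = Δω/(2π) = 9589 Hz.

(a) f₀ = 1.549e+04 Hz  (b) Q = 1.615  (c) BW = 9589 Hz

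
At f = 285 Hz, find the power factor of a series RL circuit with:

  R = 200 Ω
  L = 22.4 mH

Step 1 — Angular frequency: ω = 2π·f = 2π·285 = 1791 rad/s.
Step 2 — Component impedances:
  R: Z = R = 200 Ω
  L: Z = jωL = j·1791·0.0224 = 0 + j40.11 Ω
Step 3 — Series combination: Z_total = R + L = 200 + j40.11 Ω = 204∠11.3° Ω.
Step 4 — Power factor: PF = cos(φ) = Re(Z)/|Z| = 200/203.98 = 0.9805.
Step 5 — Type: Im(Z) = 40.11 ⇒ lagging (phase φ = 11.3°).

PF = 0.9805 (lagging, φ = 11.3°)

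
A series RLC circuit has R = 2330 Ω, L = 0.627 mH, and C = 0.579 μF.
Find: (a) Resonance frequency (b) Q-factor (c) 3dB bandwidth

Step 1 — Resonance: ω₀ = 1/√(LC) = 1/√(0.000627·5.79e-07) = 5.248e+04 rad/s.
Step 2 — f₀ = ω₀/(2π) = 8353 Hz.
Step 3 — Series Q: Q = ω₀L/R = 5.248e+04·0.000627/2330 = 0.01412.
Step 4 — Bandwidth: Δω = ω₀/Q = 3.716e+06 rad/s; BW = Δω/(2π) = 5.914e+05 Hz.

(a) f₀ = 8353 Hz  (b) Q = 0.01412  (c) BW = 5.914e+05 Hz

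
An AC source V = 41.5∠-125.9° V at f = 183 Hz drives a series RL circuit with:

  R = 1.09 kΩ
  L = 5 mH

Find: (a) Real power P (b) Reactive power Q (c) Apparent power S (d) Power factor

Step 1 — Angular frequency: ω = 2π·f = 2π·183 = 1150 rad/s.
Step 2 — Component impedances:
  R: Z = R = 1090 Ω
  L: Z = jωL = j·1150·0.005 = 0 + j5.749 Ω
Step 3 — Series combination: Z_total = R + L = 1090 + j5.749 Ω = 1090∠0.3° Ω.
Step 4 — Source phasor: V = 41.5∠-125.9° V = -24.33 - j33.62 V.
Step 5 — Current: I = V / Z = -0.02249 - j0.03072 A = 0.03807∠-126.2° A.
Step 6 — Complex power: S = V·I* = 1.58 + j0.008334 VA.
Step 7 — Real power: P = Re(S) = 1.58 W.
Step 8 — Reactive power: Q = Im(S) = 0.008334 VAR.
Step 9 — Apparent power: |S| = 1.58 VA.
Step 10 — Power factor: PF = P/|S| = 1 (lagging).

(a) P = 1.58 W  (b) Q = 0.008334 VAR  (c) S = 1.58 VA  (d) PF = 1 (lagging)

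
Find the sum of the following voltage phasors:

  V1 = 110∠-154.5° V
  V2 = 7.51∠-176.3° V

Step 1 — Convert each phasor to rectangular form:
  V1 = 110·(cos(-154.5°) + j·sin(-154.5°)) = -99.28 - j47.36 V
  V2 = 7.51·(cos(-176.3°) + j·sin(-176.3°)) = -7.494 - j0.4846 V
Step 2 — Sum components: V_total = -106.8 - j47.84 V.
Step 3 — Convert to polar: |V_total| = 117 V, ∠V_total = -155.9°.

V_total = 117∠-155.9° V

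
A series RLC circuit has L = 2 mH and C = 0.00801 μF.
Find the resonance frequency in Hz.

Step 1 — Resonance condition Im(Z)=0 gives ω₀ = 1/√(LC).
Step 2 — ω₀ = 1/√(0.002·8.01e-09) = 2.498e+05 rad/s.
Step 3 — f₀ = ω₀/(2π) = 3.976e+04 Hz.

f₀ = 3.976e+04 Hz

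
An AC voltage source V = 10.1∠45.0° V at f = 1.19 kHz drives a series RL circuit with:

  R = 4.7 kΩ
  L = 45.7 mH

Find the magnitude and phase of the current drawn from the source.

Step 1 — Angular frequency: ω = 2π·f = 2π·1190 = 7477 rad/s.
Step 2 — Component impedances:
  R: Z = R = 4700 Ω
  L: Z = jωL = j·7477·0.0457 = 0 + j341.7 Ω
Step 3 — Series combination: Z_total = R + L = 4700 + j341.7 Ω = 4712∠4.2° Ω.
Step 4 — Source phasor: V = 10.1∠45.0° V = 7.142 + j7.142 V.
Step 5 — Ohm's law: I = V / Z_total = (7.142 + j7.142) / (4700 + j341.7) = 0.001621 + j0.001402 A.
Step 6 — Convert to polar: |I| = 0.002143 A, ∠I = 40.8°.

I = 0.002143∠40.8° A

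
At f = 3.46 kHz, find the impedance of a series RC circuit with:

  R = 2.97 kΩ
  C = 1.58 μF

Step 1 — Angular frequency: ω = 2π·f = 2π·3460 = 2.174e+04 rad/s.
Step 2 — Component impedances:
  R: Z = R = 2970 Ω
  C: Z = 1/(jωC) = -j/(ω·C) = 0 - j29.11 Ω
Step 3 — Series combination: Z_total = R + C = 2970 - j29.11 Ω = 2970∠-0.6° Ω.

Z = 2970 - j29.11 Ω = 2970∠-0.6° Ω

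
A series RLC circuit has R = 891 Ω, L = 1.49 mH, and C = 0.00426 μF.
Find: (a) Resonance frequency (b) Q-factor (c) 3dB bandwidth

Step 1 — Resonance: ω₀ = 1/√(LC) = 1/√(0.00149·4.26e-09) = 3.969e+05 rad/s.
Step 2 — f₀ = ω₀/(2π) = 6.317e+04 Hz.
Step 3 — Series Q: Q = ω₀L/R = 3.969e+05·0.00149/891 = 0.6638.
Step 4 — Bandwidth: Δω = ω₀/Q = 5.98e+05 rad/s; BW = Δω/(2π) = 9.517e+04 Hz.

(a) f₀ = 6.317e+04 Hz  (b) Q = 0.6638  (c) BW = 9.517e+04 Hz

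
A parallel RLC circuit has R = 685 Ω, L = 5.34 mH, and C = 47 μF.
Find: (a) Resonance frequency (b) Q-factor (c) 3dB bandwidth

Step 1 — Resonance: ω₀ = 1/√(LC) = 1/√(0.00534·4.7e-05) = 1996 rad/s.
Step 2 — f₀ = ω₀/(2π) = 317.7 Hz.
Step 3 — Parallel Q: Q = R/(ω₀L) = 685/(1996·0.00534) = 64.26.
Step 4 — Bandwidth: Δω = ω₀/Q = 31.06 rad/s; BW = Δω/(2π) = 4.943 Hz.

(a) f₀ = 317.7 Hz  (b) Q = 64.26  (c) BW = 4.943 Hz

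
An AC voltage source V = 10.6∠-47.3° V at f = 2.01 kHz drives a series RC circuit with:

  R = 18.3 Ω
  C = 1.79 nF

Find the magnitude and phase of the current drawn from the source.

Step 1 — Angular frequency: ω = 2π·f = 2π·2010 = 1.263e+04 rad/s.
Step 2 — Component impedances:
  R: Z = R = 18.3 Ω
  C: Z = 1/(jωC) = -j/(ω·C) = 0 - j4.424e+04 Ω
Step 3 — Series combination: Z_total = R + C = 18.3 - j4.424e+04 Ω = 4.424e+04∠-90.0° Ω.
Step 4 — Source phasor: V = 10.6∠-47.3° V = 7.188 - j7.79 V.
Step 5 — Ohm's law: I = V / Z_total = (7.188 - j7.79) / (18.3 - j4.424e+04) = 0.0001762 + j0.0001624 A.
Step 6 — Convert to polar: |I| = 0.0002396 A, ∠I = 42.7°.

I = 0.0002396∠42.7° A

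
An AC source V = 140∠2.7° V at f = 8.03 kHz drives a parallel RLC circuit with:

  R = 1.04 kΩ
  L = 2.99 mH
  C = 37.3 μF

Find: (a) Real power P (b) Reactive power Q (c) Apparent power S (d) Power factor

Step 1 — Angular frequency: ω = 2π·f = 2π·8030 = 5.045e+04 rad/s.
Step 2 — Component impedances:
  R: Z = R = 1040 Ω
  L: Z = jωL = j·5.045e+04·0.00299 = 0 + j150.9 Ω
  C: Z = 1/(jωC) = -j/(ω·C) = 0 - j0.5314 Ω
Step 3 — Parallel combination: 1/Z_total = 1/R + 1/L + 1/C; Z_total = 0.0002734 - j0.5332 Ω = 0.5332∠-90.0° Ω.
Step 4 — Source phasor: V = 140∠2.7° V = 139.8 + j6.595 V.
Step 5 — Current: I = V / Z = -12.23 + j262.3 A = 262.5∠92.7° A.
Step 6 — Complex power: S = V·I* = 18.85 - j3.676e+04 VA.
Step 7 — Real power: P = Re(S) = 18.85 W.
Step 8 — Reactive power: Q = Im(S) = -3.676e+04 VAR.
Step 9 — Apparent power: |S| = 3.676e+04 VA.
Step 10 — Power factor: PF = P/|S| = 0.0005127 (leading).

(a) P = 18.85 W  (b) Q = -3.676e+04 VAR  (c) S = 3.676e+04 VA  (d) PF = 0.0005127 (leading)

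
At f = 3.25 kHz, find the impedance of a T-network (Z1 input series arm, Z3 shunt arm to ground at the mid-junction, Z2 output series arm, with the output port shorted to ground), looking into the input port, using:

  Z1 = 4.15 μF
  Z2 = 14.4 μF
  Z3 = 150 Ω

Step 1 — Angular frequency: ω = 2π·f = 2π·3250 = 2.042e+04 rad/s.
Step 2 — Component impedances:
  Z1: Z = 1/(jωC) = -j/(ω·C) = 0 - j11.8 Ω
  Z2: Z = 1/(jωC) = -j/(ω·C) = 0 - j3.401 Ω
  Z3: Z = R = 150 Ω
Step 3 — With the output port shorted to ground, the output series arm Z2 runs from the junction to ground; the shunt arm Z3 also runs from the junction to ground. They appear in parallel: Z3 || Z2 = 0.07706 - j3.399 Ω.
Step 4 — Series with input arm Z1: Z_in = Z1 + (Z3 || Z2) = 0.07706 - j15.2 Ω = 15.2∠-89.7° Ω.

Z = 0.07706 - j15.2 Ω = 15.2∠-89.7° Ω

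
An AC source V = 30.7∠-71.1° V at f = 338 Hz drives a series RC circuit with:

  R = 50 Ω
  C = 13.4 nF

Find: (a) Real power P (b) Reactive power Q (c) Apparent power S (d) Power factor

Step 1 — Angular frequency: ω = 2π·f = 2π·338 = 2124 rad/s.
Step 2 — Component impedances:
  R: Z = R = 50 Ω
  C: Z = 1/(jωC) = -j/(ω·C) = 0 - j3.514e+04 Ω
Step 3 — Series combination: Z_total = R + C = 50 - j3.514e+04 Ω = 3.514e+04∠-89.9° Ω.
Step 4 — Source phasor: V = 30.7∠-71.1° V = 9.944 - j29.04 V.
Step 5 — Current: I = V / Z = 0.000827 + j0.0002818 A = 0.0008737∠18.8° A.
Step 6 — Complex power: S = V·I* = 3.816e-05 - j0.02682 VA.
Step 7 — Real power: P = Re(S) = 3.816e-05 W.
Step 8 — Reactive power: Q = Im(S) = -0.02682 VAR.
Step 9 — Apparent power: |S| = 0.02682 VA.
Step 10 — Power factor: PF = P/|S| = 0.001423 (leading).

(a) P = 3.816e-05 W  (b) Q = -0.02682 VAR  (c) S = 0.02682 VA  (d) PF = 0.001423 (leading)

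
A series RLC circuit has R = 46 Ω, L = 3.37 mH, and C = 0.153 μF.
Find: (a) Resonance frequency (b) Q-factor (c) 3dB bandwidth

Step 1 — Resonance condition Im(Z)=0 gives ω₀ = 1/√(LC).
Step 2 — ω₀ = 1/√(0.00337·1.53e-07) = 4.404e+04 rad/s.
Step 3 — f₀ = ω₀/(2π) = 7009 Hz.
Step 4 — Series Q: Q = ω₀L/R = 4.404e+04·0.00337/46 = 3.226.
Step 5 — 3dB bandwidth: Δω = ω₀/Q = 1.365e+04 rad/s; BW = Δω/(2π) = 2172 Hz.

(a) f₀ = 7009 Hz  (b) Q = 3.226  (c) BW = 2172 Hz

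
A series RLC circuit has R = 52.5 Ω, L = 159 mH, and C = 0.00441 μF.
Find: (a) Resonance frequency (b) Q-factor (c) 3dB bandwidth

Step 1 — Resonance: ω₀ = 1/√(LC) = 1/√(0.159·4.41e-09) = 3.776e+04 rad/s.
Step 2 — f₀ = ω₀/(2π) = 6010 Hz.
Step 3 — Series Q: Q = ω₀L/R = 3.776e+04·0.159/52.5 = 114.4.
Step 4 — Bandwidth: Δω = ω₀/Q = 330.2 rad/s; BW = Δω/(2π) = 52.55 Hz.

(a) f₀ = 6010 Hz  (b) Q = 114.4  (c) BW = 52.55 Hz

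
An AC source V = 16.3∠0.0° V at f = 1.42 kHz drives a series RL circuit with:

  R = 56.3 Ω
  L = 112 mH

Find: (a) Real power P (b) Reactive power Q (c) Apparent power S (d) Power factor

Step 1 — Angular frequency: ω = 2π·f = 2π·1420 = 8922 rad/s.
Step 2 — Component impedances:
  R: Z = R = 56.3 Ω
  L: Z = jωL = j·8922·0.112 = 0 + j999.3 Ω
Step 3 — Series combination: Z_total = R + L = 56.3 + j999.3 Ω = 1001∠86.8° Ω.
Step 4 — Source phasor: V = 16.3∠0.0° V = 16.3 V.
Step 5 — Current: I = V / Z = 0.0009161 - j0.01626 A = 0.01629∠-86.8° A.
Step 6 — Complex power: S = V·I* = 0.01493 + j0.265 VA.
Step 7 — Real power: P = Re(S) = 0.01493 W.
Step 8 — Reactive power: Q = Im(S) = 0.265 VAR.
Step 9 — Apparent power: |S| = 0.2655 VA.
Step 10 — Power factor: PF = P/|S| = 0.05625 (lagging).

(a) P = 0.01493 W  (b) Q = 0.265 VAR  (c) S = 0.2655 VA  (d) PF = 0.05625 (lagging)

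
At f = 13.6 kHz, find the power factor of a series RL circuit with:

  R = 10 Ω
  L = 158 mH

Step 1 — Angular frequency: ω = 2π·f = 2π·1.36e+04 = 8.545e+04 rad/s.
Step 2 — Component impedances:
  R: Z = R = 10 Ω
  L: Z = jωL = j·8.545e+04·0.158 = 0 + j1.35e+04 Ω
Step 3 — Series combination: Z_total = R + L = 10 + j1.35e+04 Ω = 1.35e+04∠90.0° Ω.
Step 4 — Power factor: PF = cos(φ) = Re(Z)/|Z| = 10/1.35e+04 = 0.0007407.
Step 5 — Type: Im(Z) = 1.35e+04 ⇒ lagging (phase φ = 90.0°).

PF = 0.0007407 (lagging, φ = 90.0°)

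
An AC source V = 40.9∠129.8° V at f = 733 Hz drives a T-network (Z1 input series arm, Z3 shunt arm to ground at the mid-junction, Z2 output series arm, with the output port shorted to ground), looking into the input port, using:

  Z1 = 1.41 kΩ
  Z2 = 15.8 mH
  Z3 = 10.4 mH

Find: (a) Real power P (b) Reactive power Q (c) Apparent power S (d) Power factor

Step 1 — Angular frequency: ω = 2π·f = 2π·733 = 4606 rad/s.
Step 2 — Component impedances:
  Z1: Z = R = 1410 Ω
  Z2: Z = jωL = j·4606·0.0158 = 0 + j72.77 Ω
  Z3: Z = jωL = j·4606·0.0104 = 0 + j47.9 Ω
Step 3 — With the output port shorted to ground, the output series arm Z2 runs from the junction to ground; the shunt arm Z3 also runs from the junction to ground. They appear in parallel: Z3 || Z2 = 0 + j28.89 Ω.
Step 4 — Series with input arm Z1: Z_in = Z1 + (Z3 || Z2) = 1410 + j28.89 Ω = 1410∠1.2° Ω.
Step 5 — Source phasor: V = 40.9∠129.8° V = -26.18 + j31.42 V.
Step 6 — Current: I = V / Z = -0.0181 + j0.02266 A = 0.029∠128.6° A.
Step 7 — Complex power: S = V·I* = 1.186 + j0.02429 VA.
Step 8 — Real power: P = Re(S) = 1.186 W.
Step 9 — Reactive power: Q = Im(S) = 0.02429 VAR.
Step 10 — Apparent power: |S| = 1.186 VA.
Step 11 — Power factor: PF = P/|S| = 0.9998 (lagging).

(a) P = 1.186 W  (b) Q = 0.02429 VAR  (c) S = 1.186 VA  (d) PF = 0.9998 (lagging)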